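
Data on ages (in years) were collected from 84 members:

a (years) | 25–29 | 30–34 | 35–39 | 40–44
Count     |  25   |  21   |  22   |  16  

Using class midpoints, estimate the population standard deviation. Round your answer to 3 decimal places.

5.482

Midpoints: 27, 32, 37, 42
n = 84, Σfm = 2833, mean = 33.7262
Σfm² = 98071
Σf(m − x̄)² = Σfm² − (Σfm)²/n = 98071 − 2833²/84 = 2524.7024
Population variance = 2524.7024 / 84 = 30.0560
Standard deviation = √30.0560 = 5.4823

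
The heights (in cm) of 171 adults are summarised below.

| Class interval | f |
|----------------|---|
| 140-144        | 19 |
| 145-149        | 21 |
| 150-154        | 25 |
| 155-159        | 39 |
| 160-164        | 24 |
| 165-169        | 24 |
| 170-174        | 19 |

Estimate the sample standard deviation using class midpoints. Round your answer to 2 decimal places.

Midpoints: 142, 147, 152, 157, 162, 167, 172
n = 171, Σfm = 26872, mean = 157.1462
Σfm² = 4237104
Σf(m − x̄)² = Σfm² − (Σfm)²/n = 4237104 − 26872²/171 = 14271.3450
Sample variance = 14271.3450 / 170 = 83.9491
Standard deviation = √83.9491 = 9.1624

9.16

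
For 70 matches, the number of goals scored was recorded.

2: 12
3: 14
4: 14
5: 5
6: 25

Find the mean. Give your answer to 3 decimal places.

Values: 2, 3, 4, 5, 6
Σfx = 12×2 + 14×3 + 14×4 + 5×5 + 25×6 = 297
n = Σf = 70
Mean = 297 / 70 = 4.2429

4.243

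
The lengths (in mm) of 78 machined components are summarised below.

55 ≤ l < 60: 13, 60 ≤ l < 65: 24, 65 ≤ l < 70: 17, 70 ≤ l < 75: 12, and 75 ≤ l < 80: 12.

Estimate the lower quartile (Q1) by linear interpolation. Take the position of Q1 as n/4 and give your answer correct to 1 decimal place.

61.4

Cumulative frequencies: 13, 37, 54, 66, 78
n = 78; position = n/4 = 19.5.
This falls in the class 60 ≤ l < 65: L = 60, F = 13, f = 24, h = 5.
Lower quartile ≈ 60 + ((19.5 − 13) / 24) × 5 = 61.3542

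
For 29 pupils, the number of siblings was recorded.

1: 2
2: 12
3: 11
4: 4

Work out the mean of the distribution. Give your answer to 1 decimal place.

2.6

Values: 1, 2, 3, 4
Σfx = 2×1 + 12×2 + 11×3 + 4×4 = 75
n = Σf = 29
Mean = 75 / 29 = 2.5862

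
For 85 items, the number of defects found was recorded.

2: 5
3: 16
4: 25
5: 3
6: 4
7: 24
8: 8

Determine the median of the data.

4

Cumulative frequencies: 5, 21, 46, 49, 53, 77, 85
n = 85, so the median is the value in position (n+1)/2 = 43.
Position 43 falls at value 4.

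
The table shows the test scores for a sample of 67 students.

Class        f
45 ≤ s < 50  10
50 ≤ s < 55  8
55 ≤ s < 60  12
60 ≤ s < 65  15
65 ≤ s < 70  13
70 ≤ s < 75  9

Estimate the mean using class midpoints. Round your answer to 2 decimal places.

Midpoints: 47.5, 52.5, 57.5, 62.5, 67.5, 72.5
Σfm = 10×47.5 + 8×52.5 + 12×57.5 + 15×62.5 + 13×67.5 + 9×72.5 = 4052.5
n = Σf = 67
Mean = 4052.5 / 67 = 60.4851

60.49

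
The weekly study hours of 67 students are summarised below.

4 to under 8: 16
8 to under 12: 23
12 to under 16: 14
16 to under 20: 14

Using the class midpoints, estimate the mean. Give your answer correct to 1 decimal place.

Midpoints: 6, 10, 14, 18
Σfm = 16×6 + 23×10 + 14×14 + 14×18 = 774
n = Σf = 67
Mean = 774 / 67 = 11.5522

11.6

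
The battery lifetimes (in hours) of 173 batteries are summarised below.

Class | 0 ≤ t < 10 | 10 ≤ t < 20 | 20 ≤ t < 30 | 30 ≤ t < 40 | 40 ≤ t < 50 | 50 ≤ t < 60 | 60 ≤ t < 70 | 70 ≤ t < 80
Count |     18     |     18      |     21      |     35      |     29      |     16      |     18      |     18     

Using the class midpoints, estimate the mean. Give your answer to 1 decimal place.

Midpoints: 5, 15, 25, 35, 45, 55, 65, 75
Σfm = 18×5 + 18×15 + 21×25 + 35×35 + 29×45 + 16×55 + 18×65 + 18×75 = 6815
n = Σf = 173
Mean = 6815 / 173 = 39.3931

39.4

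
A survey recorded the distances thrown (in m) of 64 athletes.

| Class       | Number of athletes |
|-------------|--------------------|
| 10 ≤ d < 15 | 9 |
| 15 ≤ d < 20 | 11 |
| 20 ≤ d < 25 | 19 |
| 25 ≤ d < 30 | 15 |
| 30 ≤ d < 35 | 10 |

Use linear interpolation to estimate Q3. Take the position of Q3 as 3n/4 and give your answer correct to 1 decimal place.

28.0

Cumulative frequencies: 9, 20, 39, 54, 64
n = 64; position = 3n/4 = 48.
This falls in the class 25 ≤ d < 30: L = 25, F = 39, f = 15, h = 5.
Upper quartile ≈ 25 + ((48 − 39) / 15) × 5 = 28.0000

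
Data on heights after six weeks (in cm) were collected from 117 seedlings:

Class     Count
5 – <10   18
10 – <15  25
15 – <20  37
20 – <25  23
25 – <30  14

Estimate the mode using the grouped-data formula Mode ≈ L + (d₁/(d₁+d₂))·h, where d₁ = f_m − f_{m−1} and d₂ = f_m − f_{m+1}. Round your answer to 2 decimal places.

17.31

Modal class: 15 – <20 (highest frequency 37).
d₁ = 37 − 25 = 12, d₂ = 37 − 23 = 14
Mode ≈ 15 + (12/(12+14)) × 5 = 15 + 2.3077 = 17.3077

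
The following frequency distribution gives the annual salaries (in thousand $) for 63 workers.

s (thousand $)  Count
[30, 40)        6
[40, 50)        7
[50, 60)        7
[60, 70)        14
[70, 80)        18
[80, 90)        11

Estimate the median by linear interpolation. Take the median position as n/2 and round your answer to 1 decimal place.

Cumulative frequencies: 6, 13, 20, 34, 52, 63
n = 63; position = n/2 = 31.5.
This falls in the class [60, 70): L = 60, F = 20, f = 14, h = 10.
Median ≈ 60 + ((31.5 − 20) / 14) × 10 = 68.2143

68.2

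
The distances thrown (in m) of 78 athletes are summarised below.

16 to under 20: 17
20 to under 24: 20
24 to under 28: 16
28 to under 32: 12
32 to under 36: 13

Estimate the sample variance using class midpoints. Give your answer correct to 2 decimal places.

30.90

Midpoints: 18, 22, 26, 30, 34
n = 78, Σfm = 1964, mean = 25.1795
Σfm² = 51832
Σf(m − x̄)² = Σfm² − (Σfm)²/n = 51832 − 1964²/78 = 2379.4872
Sample variance = 2379.4872 / 77 = 30.9024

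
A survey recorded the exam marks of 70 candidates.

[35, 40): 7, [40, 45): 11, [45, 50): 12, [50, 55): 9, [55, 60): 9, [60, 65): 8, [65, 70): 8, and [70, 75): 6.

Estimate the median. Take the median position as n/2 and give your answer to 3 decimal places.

52.778

Cumulative frequencies: 7, 18, 30, 39, 48, 56, 64, 70
n = 70; position = n/2 = 35.
This falls in the class [50, 55): L = 50, F = 30, f = 9, h = 5.
Median ≈ 50 + ((35 − 30) / 9) × 5 = 52.7778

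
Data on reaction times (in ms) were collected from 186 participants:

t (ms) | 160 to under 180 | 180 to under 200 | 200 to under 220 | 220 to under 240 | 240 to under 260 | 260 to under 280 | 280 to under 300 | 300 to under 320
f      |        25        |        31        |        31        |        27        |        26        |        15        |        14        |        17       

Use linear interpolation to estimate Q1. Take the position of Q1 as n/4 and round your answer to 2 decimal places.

Cumulative frequencies: 25, 56, 87, 114, 140, 155, 169, 186
n = 186; position = n/4 = 46.5.
This falls in the class 180 to under 200: L = 180, F = 25, f = 31, h = 20.
Lower quartile ≈ 180 + ((46.5 − 25) / 31) × 20 = 193.8710

193.87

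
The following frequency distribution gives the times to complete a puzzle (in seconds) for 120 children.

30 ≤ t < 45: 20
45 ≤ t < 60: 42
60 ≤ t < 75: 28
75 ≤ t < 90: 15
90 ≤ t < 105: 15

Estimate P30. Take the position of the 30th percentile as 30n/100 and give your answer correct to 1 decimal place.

50.7

Cumulative frequencies: 20, 62, 90, 105, 120
n = 120; position = 30n/100 = 36.
This falls in the class 45 ≤ t < 60: L = 45, F = 20, f = 42, h = 15.
30th percentile ≈ 45 + ((36 − 20) / 42) × 15 = 50.7143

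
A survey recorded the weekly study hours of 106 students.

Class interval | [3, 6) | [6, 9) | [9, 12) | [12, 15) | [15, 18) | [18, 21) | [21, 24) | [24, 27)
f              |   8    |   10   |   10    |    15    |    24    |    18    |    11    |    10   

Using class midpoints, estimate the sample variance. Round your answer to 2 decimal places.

35.84

Midpoints: 4.5, 7.5, 10.5, 13.5, 16.5, 19.5, 22.5, 25.5
n = 106, Σfm = 1668, mean = 15.7358
Σfm² = 30010.5
Σf(m − x̄)² = Σfm² − (Σfm)²/n = 30010.5 − 1668²/106 = 3763.1038
Sample variance = 3763.1038 / 105 = 35.8391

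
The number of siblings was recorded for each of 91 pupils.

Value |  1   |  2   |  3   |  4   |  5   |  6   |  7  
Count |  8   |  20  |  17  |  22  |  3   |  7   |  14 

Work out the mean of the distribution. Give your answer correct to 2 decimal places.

Values: 1, 2, 3, 4, 5, 6, 7
Σfx = 8×1 + 20×2 + 17×3 + 22×4 + 3×5 + 7×6 + 14×7 = 342
n = Σf = 91
Mean = 342 / 91 = 3.7582

3.76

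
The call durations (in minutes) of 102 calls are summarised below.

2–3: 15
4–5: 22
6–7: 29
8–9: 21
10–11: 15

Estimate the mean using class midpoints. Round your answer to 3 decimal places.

Midpoints: 2.5, 4.5, 6.5, 8.5, 10.5
Σfm = 15×2.5 + 22×4.5 + 29×6.5 + 21×8.5 + 15×10.5 = 661
n = Σf = 102
Mean = 661 / 102 = 6.4804

6.480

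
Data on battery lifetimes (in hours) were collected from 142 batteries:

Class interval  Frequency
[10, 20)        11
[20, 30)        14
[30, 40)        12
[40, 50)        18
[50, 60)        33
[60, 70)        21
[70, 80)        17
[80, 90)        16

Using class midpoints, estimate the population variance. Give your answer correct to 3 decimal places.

Midpoints: 15, 25, 35, 45, 55, 65, 75, 85
n = 142, Σfm = 7560, mean = 53.2394
Σfm² = 462150
Σf(m − x̄)² = Σfm² − (Σfm)²/n = 462150 − 7560²/142 = 59659.8592
Population variance = 59659.8592 / 142 = 420.1399

420.140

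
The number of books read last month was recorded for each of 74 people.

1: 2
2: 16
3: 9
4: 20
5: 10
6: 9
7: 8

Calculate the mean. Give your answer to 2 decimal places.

4.07

Values: 1, 2, 3, 4, 5, 6, 7
Σfx = 2×1 + 16×2 + 9×3 + 20×4 + 10×5 + 9×6 + 8×7 = 301
n = Σf = 74
Mean = 301 / 74 = 4.0676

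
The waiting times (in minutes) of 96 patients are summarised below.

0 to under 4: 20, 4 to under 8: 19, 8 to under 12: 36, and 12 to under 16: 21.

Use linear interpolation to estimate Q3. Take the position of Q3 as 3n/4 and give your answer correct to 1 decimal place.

11.7

Cumulative frequencies: 20, 39, 75, 96
n = 96; position = 3n/4 = 72.
This falls in the class 8 to under 12: L = 8, F = 39, f = 36, h = 4.
Upper quartile ≈ 8 + ((72 − 39) / 36) × 4 = 11.6667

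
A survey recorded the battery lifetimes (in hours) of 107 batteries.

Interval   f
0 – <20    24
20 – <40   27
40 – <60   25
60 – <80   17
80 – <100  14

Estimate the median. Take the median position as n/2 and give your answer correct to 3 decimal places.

42.000

Cumulative frequencies: 24, 51, 76, 93, 107
n = 107; position = n/2 = 53.5.
This falls in the class 40 – <60: L = 40, F = 51, f = 25, h = 20.
Median ≈ 40 + ((53.5 − 51) / 25) × 20 = 42.0000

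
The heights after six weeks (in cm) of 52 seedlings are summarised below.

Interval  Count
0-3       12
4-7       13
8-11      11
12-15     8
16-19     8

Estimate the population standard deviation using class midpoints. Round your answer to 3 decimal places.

5.484

Midpoints: 1.5, 5.5, 9.5, 13.5, 17.5
n = 52, Σfm = 442, mean = 8.5000
Σfm² = 5321
Σf(m − x̄)² = Σfm² − (Σfm)²/n = 5321 − 442²/52 = 1564.0000
Population variance = 1564.0000 / 52 = 30.0769
Standard deviation = √30.0769 = 5.4842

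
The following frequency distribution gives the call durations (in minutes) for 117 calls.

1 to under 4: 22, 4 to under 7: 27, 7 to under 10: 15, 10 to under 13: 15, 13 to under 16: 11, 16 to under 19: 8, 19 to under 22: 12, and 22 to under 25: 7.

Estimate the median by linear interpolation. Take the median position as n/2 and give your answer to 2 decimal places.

Cumulative frequencies: 22, 49, 64, 79, 90, 98, 110, 117
n = 117; position = n/2 = 58.5.
This falls in the class 7 to under 10: L = 7, F = 49, f = 15, h = 3.
Median ≈ 7 + ((58.5 − 49) / 15) × 3 = 8.9000

8.90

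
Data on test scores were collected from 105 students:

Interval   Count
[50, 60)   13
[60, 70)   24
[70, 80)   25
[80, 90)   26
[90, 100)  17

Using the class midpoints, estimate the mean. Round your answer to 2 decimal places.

Midpoints: 55, 65, 75, 85, 95
Σfm = 13×55 + 24×65 + 25×75 + 26×85 + 17×95 = 7975
n = Σf = 105
Mean = 7975 / 105 = 75.9524

75.95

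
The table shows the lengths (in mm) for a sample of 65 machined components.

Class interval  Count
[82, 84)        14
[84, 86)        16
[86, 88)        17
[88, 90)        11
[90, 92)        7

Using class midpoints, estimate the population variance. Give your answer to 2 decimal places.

Midpoints: 83, 85, 87, 89, 91
n = 65, Σfm = 5617, mean = 86.4154
Σfm² = 485817
Σf(m − x̄)² = Σfm² − (Σfm)²/n = 485817 − 5617²/65 = 421.7846
Population variance = 421.7846 / 65 = 6.4890

6.49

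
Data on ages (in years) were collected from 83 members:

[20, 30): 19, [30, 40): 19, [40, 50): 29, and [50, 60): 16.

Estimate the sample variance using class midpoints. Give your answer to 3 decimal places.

110.667

Midpoints: 25, 35, 45, 55
n = 83, Σfm = 3325, mean = 40.0602
Σfm² = 142275
Σf(m − x̄)² = Σfm² − (Σfm)²/n = 142275 − 3325²/83 = 9074.6988
Sample variance = 9074.6988 / 82 = 110.6671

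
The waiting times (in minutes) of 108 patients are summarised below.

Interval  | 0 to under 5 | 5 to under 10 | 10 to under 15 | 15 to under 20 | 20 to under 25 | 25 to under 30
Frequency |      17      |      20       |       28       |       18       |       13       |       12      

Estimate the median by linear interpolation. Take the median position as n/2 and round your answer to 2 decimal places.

13.04

Cumulative frequencies: 17, 37, 65, 83, 96, 108
n = 108; position = n/2 = 54.
This falls in the class 10 to under 15: L = 10, F = 37, f = 28, h = 5.
Median ≈ 10 + ((54 − 37) / 28) × 5 = 13.0357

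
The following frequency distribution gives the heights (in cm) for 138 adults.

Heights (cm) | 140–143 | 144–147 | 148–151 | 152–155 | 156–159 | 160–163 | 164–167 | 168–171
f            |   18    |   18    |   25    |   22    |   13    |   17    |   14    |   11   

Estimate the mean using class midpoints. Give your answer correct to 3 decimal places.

154.022

Midpoints: 141.5, 145.5, 149.5, 153.5, 157.5, 161.5, 165.5, 169.5
Σfm = 18×141.5 + 18×145.5 + 25×149.5 + 22×153.5 + 13×157.5 + 17×161.5 + 14×165.5 + 11×169.5 = 21255
n = Σf = 138
Mean = 21255 / 138 = 154.0217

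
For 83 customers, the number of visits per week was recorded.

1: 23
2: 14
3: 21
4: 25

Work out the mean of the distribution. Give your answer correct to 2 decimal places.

2.58

Values: 1, 2, 3, 4
Σfx = 23×1 + 14×2 + 21×3 + 25×4 = 214
n = Σf = 83
Mean = 214 / 83 = 2.5783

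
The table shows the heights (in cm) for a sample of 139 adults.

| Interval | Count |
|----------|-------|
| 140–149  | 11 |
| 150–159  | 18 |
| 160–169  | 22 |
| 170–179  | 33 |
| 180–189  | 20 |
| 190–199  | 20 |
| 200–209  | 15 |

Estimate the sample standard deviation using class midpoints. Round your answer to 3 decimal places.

Midpoints: 144.5, 154.5, 164.5, 174.5, 184.5, 194.5, 204.5
n = 139, Σfm = 24395.5, mean = 175.5072
Σfm² = 4324244.75
Σf(m − x̄)² = Σfm² − (Σfm)²/n = 4324244.75 − 24395.5²/139 = 42658.9928
Sample variance = 42658.9928 / 138 = 309.1231
Standard deviation = √309.1231 = 17.5819

17.582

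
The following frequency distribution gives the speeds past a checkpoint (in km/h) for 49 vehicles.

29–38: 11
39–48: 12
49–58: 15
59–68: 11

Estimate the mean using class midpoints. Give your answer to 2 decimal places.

Midpoints: 33.5, 43.5, 53.5, 63.5
Σfm = 11×33.5 + 12×43.5 + 15×53.5 + 11×63.5 = 2391.5
n = Σf = 49
Mean = 2391.5 / 49 = 48.8061

48.81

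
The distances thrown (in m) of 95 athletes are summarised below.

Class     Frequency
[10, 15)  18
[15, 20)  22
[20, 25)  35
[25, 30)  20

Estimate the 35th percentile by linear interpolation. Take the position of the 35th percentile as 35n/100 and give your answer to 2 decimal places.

Cumulative frequencies: 18, 40, 75, 95
n = 95; position = 35n/100 = 33.25.
This falls in the class [15, 20): L = 15, F = 18, f = 22, h = 5.
35th percentile ≈ 15 + ((33.25 − 18) / 22) × 5 = 18.4659

18.47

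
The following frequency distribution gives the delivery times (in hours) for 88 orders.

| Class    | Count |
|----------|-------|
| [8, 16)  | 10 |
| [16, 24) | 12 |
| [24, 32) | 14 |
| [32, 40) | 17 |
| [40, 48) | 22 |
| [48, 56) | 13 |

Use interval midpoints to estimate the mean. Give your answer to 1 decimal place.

Midpoints: 12, 20, 28, 36, 44, 52
Σfm = 10×12 + 12×20 + 14×28 + 17×36 + 22×44 + 13×52 = 3008
n = Σf = 88
Mean = 3008 / 88 = 34.1818

34.2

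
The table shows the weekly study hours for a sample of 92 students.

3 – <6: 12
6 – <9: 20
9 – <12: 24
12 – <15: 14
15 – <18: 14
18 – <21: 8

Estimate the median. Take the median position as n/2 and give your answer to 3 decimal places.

10.750

Cumulative frequencies: 12, 32, 56, 70, 84, 92
n = 92; position = n/2 = 46.
This falls in the class 9 – <12: L = 9, F = 32, f = 24, h = 3.
Median ≈ 9 + ((46 − 32) / 24) × 3 = 10.7500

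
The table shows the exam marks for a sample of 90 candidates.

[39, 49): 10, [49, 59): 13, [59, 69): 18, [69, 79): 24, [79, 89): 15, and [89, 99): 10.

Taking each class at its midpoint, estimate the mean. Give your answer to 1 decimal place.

Midpoints: 44, 54, 64, 74, 84, 94
Σfm = 10×44 + 13×54 + 18×64 + 24×74 + 15×84 + 10×94 = 6270
n = Σf = 90
Mean = 6270 / 90 = 69.6667

69.7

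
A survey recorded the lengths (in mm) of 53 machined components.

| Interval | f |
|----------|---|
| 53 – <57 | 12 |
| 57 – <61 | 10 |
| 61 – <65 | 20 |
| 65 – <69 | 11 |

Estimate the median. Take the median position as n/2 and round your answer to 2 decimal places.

61.90

Cumulative frequencies: 12, 22, 42, 53
n = 53; position = n/2 = 26.5.
This falls in the class 61 – <65: L = 61, F = 22, f = 20, h = 4.
Median ≈ 61 + ((26.5 − 22) / 20) × 4 = 61.9000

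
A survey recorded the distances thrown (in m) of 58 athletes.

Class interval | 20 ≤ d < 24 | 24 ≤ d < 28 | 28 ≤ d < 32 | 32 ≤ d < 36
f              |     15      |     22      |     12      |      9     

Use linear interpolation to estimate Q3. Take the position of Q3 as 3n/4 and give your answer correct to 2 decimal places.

Cumulative frequencies: 15, 37, 49, 58
n = 58; position = 3n/4 = 43.5.
This falls in the class 28 ≤ d < 32: L = 28, F = 37, f = 12, h = 4.
Upper quartile ≈ 28 + ((43.5 − 37) / 12) × 4 = 30.1667

30.17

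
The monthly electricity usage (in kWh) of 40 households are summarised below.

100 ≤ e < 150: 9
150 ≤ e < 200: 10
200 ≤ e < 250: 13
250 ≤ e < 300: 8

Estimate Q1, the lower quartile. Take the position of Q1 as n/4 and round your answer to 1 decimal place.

155.0

Cumulative frequencies: 9, 19, 32, 40
n = 40; position = n/4 = 10.
This falls in the class 150 ≤ e < 200: L = 150, F = 9, f = 10, h = 50.
Lower quartile ≈ 150 + ((10 − 9) / 10) × 50 = 155.0000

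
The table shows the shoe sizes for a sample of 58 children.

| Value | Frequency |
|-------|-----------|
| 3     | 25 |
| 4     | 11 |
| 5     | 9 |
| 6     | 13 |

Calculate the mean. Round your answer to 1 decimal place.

Values: 3, 4, 5, 6
Σfx = 25×3 + 11×4 + 9×5 + 13×6 = 242
n = Σf = 58
Mean = 242 / 58 = 4.1724

4.2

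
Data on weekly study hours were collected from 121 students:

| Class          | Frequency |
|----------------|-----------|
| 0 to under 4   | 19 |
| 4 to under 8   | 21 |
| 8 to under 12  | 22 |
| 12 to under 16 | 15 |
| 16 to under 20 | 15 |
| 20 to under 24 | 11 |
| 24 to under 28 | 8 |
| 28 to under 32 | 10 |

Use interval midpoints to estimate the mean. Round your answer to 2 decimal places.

13.34

Midpoints: 2, 6, 10, 14, 18, 22, 26, 30
Σfm = 19×2 + 21×6 + 22×10 + 15×14 + 15×18 + 11×22 + 8×26 + 10×30 = 1614
n = Σf = 121
Mean = 1614 / 121 = 13.3388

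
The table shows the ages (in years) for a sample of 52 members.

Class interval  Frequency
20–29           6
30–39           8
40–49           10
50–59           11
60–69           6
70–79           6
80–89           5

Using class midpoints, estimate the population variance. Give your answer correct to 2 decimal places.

Midpoints: 24.5, 34.5, 44.5, 54.5, 64.5, 74.5, 84.5
n = 52, Σfm = 2724, mean = 52.3846
Σfm² = 159563
Σf(m − x̄)² = Σfm² − (Σfm)²/n = 159563 − 2724²/52 = 16867.3077
Population variance = 16867.3077 / 52 = 324.3713

324.37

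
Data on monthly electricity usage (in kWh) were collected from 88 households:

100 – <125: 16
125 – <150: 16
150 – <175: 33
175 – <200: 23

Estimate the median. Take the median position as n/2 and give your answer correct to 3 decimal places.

159.091

Cumulative frequencies: 16, 32, 65, 88
n = 88; position = n/2 = 44.
This falls in the class 150 – <175: L = 150, F = 32, f = 33, h = 25.
Median ≈ 150 + ((44 − 32) / 33) × 25 = 159.0909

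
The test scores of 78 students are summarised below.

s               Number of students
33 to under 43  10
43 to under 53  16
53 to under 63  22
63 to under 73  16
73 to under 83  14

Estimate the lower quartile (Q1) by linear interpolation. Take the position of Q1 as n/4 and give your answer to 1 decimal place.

48.9

Cumulative frequencies: 10, 26, 48, 64, 78
n = 78; position = n/4 = 19.5.
This falls in the class 43 to under 53: L = 43, F = 10, f = 16, h = 10.
Lower quartile ≈ 43 + ((19.5 − 10) / 16) × 10 = 48.9375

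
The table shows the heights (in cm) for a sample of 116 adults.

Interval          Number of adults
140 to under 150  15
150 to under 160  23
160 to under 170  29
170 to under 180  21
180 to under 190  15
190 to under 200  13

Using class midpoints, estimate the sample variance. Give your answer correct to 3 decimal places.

Midpoints: 145, 155, 165, 175, 185, 195
n = 116, Σfm = 19510, mean = 168.1897
Σfm² = 3308300
Σf(m − x̄)² = Σfm² − (Σfm)²/n = 3308300 − 19510²/116 = 26919.8276
Sample variance = 26919.8276 / 115 = 234.0855

234.085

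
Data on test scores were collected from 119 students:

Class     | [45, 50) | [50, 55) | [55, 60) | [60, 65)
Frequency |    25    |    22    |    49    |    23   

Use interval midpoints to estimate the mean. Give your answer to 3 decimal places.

55.441

Midpoints: 47.5, 52.5, 57.5, 62.5
Σfm = 25×47.5 + 22×52.5 + 49×57.5 + 23×62.5 = 6597.5
n = Σf = 119
Mean = 6597.5 / 119 = 55.4412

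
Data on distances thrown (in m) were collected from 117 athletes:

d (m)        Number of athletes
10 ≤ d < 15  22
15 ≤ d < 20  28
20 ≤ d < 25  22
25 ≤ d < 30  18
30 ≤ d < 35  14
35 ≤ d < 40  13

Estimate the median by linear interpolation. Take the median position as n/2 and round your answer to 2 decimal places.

21.93

Cumulative frequencies: 22, 50, 72, 90, 104, 117
n = 117; position = n/2 = 58.5.
This falls in the class 20 ≤ d < 25: L = 20, F = 50, f = 22, h = 5.
Median ≈ 20 + ((58.5 − 50) / 22) × 5 = 21.9318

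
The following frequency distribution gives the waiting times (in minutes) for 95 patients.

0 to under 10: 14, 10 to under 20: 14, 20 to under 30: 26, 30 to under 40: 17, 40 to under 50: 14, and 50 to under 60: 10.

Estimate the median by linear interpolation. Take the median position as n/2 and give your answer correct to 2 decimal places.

Cumulative frequencies: 14, 28, 54, 71, 85, 95
n = 95; position = n/2 = 47.5.
This falls in the class 20 to under 30: L = 20, F = 28, f = 26, h = 10.
Median ≈ 20 + ((47.5 − 28) / 26) × 10 = 27.5000

27.50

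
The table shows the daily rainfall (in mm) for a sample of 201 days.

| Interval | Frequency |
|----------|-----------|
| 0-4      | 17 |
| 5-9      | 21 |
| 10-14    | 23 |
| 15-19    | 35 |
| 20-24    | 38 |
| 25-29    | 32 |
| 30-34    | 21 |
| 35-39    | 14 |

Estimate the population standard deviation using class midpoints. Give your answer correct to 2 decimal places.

Midpoints: 2, 7, 12, 17, 22, 27, 32, 37
n = 201, Σfm = 3942, mean = 19.6119
Σfm² = 96914
Σf(m − x̄)² = Σfm² − (Σfm)²/n = 96914 − 3942²/201 = 19603.7313
Population variance = 19603.7313 / 201 = 97.5310
Standard deviation = √97.5310 = 9.8758

9.88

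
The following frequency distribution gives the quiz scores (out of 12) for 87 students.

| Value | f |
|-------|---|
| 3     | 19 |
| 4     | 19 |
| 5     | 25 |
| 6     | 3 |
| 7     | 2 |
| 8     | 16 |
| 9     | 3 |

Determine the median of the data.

5

Cumulative frequencies: 19, 38, 63, 66, 68, 84, 87
n = 87, so the median is the value in position (n+1)/2 = 44.
Position 44 falls at value 5.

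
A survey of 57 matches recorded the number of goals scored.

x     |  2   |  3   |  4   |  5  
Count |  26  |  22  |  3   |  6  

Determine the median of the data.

3

Cumulative frequencies: 26, 48, 51, 57
n = 57, so the median is the value in position (n+1)/2 = 29.
Position 29 falls at value 3.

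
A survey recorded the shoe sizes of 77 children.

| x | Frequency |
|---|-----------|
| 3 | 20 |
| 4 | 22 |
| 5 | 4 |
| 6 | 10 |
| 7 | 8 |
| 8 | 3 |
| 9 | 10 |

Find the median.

Cumulative frequencies: 20, 42, 46, 56, 64, 67, 77
n = 77, so the median is the value in position (n+1)/2 = 39.
Position 39 falls at value 4.

4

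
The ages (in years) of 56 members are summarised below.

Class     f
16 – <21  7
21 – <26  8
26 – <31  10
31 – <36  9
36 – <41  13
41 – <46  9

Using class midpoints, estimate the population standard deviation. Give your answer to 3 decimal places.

Midpoints: 18.5, 23.5, 28.5, 33.5, 38.5, 43.5
n = 56, Σfm = 1796, mean = 32.0714
Σfm² = 61336
Σf(m − x̄)² = Σfm² − (Σfm)²/n = 61336 − 1796²/56 = 3735.7143
Population variance = 3735.7143 / 56 = 66.7092
Standard deviation = √66.7092 = 8.1676

8.168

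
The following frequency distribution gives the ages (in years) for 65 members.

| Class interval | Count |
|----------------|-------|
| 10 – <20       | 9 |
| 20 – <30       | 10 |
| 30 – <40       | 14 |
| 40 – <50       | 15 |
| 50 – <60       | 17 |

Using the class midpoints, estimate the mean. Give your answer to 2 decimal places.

Midpoints: 15, 25, 35, 45, 55
Σfm = 9×15 + 10×25 + 14×35 + 15×45 + 17×55 = 2485
n = Σf = 65
Mean = 2485 / 65 = 38.2308

38.23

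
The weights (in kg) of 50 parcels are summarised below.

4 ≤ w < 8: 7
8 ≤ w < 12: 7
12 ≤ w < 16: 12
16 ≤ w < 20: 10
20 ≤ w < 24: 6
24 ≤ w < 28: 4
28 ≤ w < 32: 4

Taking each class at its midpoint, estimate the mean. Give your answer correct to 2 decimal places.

Midpoints: 6, 10, 14, 18, 22, 26, 30
Σfm = 7×6 + 7×10 + 12×14 + 10×18 + 6×22 + 4×26 + 4×30 = 816
n = Σf = 50
Mean = 816 / 50 = 16.3200

16.32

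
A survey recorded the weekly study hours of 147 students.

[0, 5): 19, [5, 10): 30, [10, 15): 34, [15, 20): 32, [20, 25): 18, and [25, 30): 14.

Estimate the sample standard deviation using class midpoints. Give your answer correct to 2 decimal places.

Midpoints: 2.5, 7.5, 12.5, 17.5, 22.5, 27.5
n = 147, Σfm = 2047.5, mean = 13.9286
Σfm² = 36618.75
Σf(m − x̄)² = Σfm² − (Σfm)²/n = 36618.75 − 2047.5²/147 = 8100.0000
Sample variance = 8100.0000 / 146 = 55.4795
Standard deviation = √55.4795 = 7.4485

7.45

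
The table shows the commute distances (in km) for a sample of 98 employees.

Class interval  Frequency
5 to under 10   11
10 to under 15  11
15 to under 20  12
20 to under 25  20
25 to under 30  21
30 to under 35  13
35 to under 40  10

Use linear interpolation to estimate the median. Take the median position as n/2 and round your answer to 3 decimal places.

23.750

Cumulative frequencies: 11, 22, 34, 54, 75, 88, 98
n = 98; position = n/2 = 49.
This falls in the class 20 to under 25: L = 20, F = 34, f = 20, h = 5.
Median ≈ 20 + ((49 − 34) / 20) × 5 = 23.7500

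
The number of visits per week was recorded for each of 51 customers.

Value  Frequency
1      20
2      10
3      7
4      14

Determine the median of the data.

2

Cumulative frequencies: 20, 30, 37, 51
n = 51, so the median is the value in position (n+1)/2 = 26.
Position 26 falls at value 2.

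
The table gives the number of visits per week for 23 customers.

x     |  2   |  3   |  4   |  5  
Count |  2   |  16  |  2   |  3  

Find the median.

Cumulative frequencies: 2, 18, 20, 23
n = 23, so the median is the value in position (n+1)/2 = 12.
Position 12 falls at value 3.

3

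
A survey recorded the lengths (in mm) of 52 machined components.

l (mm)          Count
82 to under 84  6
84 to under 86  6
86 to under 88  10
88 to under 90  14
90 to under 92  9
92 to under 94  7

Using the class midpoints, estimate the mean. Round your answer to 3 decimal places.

88.346

Midpoints: 83, 85, 87, 89, 91, 93
Σfm = 6×83 + 6×85 + 10×87 + 14×89 + 9×91 + 7×93 = 4594
n = Σf = 52
Mean = 4594 / 52 = 88.3462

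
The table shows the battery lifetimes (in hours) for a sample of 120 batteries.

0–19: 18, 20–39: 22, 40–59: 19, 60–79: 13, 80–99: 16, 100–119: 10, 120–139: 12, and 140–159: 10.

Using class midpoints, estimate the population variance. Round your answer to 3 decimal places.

1975.972

Midpoints: 9.5, 29.5, 49.5, 69.5, 89.5, 109.5, 129.5, 149.5
n = 120, Σfm = 8240, mean = 68.6667
Σfm² = 802930
Σf(m − x̄)² = Σfm² − (Σfm)²/n = 802930 − 8240²/120 = 237116.6667
Population variance = 237116.6667 / 120 = 1975.9722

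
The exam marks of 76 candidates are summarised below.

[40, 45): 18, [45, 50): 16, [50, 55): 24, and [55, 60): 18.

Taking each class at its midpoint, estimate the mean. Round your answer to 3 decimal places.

50.263

Midpoints: 42.5, 47.5, 52.5, 57.5
Σfm = 18×42.5 + 16×47.5 + 24×52.5 + 18×57.5 = 3820
n = Σf = 76
Mean = 3820 / 76 = 50.2632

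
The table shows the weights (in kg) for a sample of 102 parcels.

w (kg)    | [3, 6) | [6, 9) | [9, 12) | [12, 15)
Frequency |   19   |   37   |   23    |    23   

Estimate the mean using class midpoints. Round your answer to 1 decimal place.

9.0

Midpoints: 4.5, 7.5, 10.5, 13.5
Σfm = 19×4.5 + 37×7.5 + 23×10.5 + 23×13.5 = 915
n = Σf = 102
Mean = 915 / 102 = 8.9706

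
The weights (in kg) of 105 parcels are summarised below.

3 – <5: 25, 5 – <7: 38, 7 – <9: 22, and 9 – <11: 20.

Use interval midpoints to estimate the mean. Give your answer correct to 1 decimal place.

Midpoints: 4, 6, 8, 10
Σfm = 25×4 + 38×6 + 22×8 + 20×10 = 704
n = Σf = 105
Mean = 704 / 105 = 6.7048

6.7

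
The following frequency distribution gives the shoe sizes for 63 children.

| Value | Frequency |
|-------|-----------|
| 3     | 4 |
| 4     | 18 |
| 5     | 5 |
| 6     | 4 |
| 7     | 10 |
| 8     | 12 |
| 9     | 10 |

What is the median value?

Cumulative frequencies: 4, 22, 27, 31, 41, 53, 63
n = 63, so the median is the value in position (n+1)/2 = 32.
Position 32 falls at value 7.

7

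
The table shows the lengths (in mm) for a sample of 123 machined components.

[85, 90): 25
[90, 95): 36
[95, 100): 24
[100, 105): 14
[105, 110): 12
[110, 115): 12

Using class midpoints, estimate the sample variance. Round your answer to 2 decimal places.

62.47

Midpoints: 87.5, 92.5, 97.5, 102.5, 107.5, 112.5
n = 123, Σfm = 11932.5, mean = 97.0122
Σfm² = 1165218.75
Σf(m − x̄)² = Σfm² − (Σfm)²/n = 1165218.75 − 11932.5²/123 = 7620.7317
Sample variance = 7620.7317 / 122 = 62.4650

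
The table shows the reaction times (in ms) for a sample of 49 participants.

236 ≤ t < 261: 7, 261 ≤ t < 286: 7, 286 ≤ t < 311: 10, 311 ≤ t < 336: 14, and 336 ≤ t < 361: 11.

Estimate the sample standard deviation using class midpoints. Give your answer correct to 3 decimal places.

33.929

Midpoints: 248.5, 273.5, 298.5, 323.5, 348.5
n = 49, Σfm = 15001.5, mean = 306.1531
Σfm² = 4648010.25
Σf(m − x̄)² = Σfm² − (Σfm)²/n = 4648010.25 − 15001.5²/49 = 55255.1020
Sample variance = 55255.1020 / 48 = 1151.1480
Standard deviation = √1151.1480 = 33.9286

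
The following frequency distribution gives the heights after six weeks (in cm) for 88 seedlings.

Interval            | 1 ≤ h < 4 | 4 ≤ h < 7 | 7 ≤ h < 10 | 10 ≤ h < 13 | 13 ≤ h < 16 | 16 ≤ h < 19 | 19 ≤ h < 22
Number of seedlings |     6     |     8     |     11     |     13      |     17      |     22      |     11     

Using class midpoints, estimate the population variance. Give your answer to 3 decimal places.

27.994

Midpoints: 2.5, 5.5, 8.5, 11.5, 14.5, 17.5, 20.5
n = 88, Σfm = 1159, mean = 13.1705
Σfm² = 17728
Σf(m − x̄)² = Σfm² − (Σfm)²/n = 17728 − 1159²/88 = 2463.4432
Population variance = 2463.4432 / 88 = 27.9937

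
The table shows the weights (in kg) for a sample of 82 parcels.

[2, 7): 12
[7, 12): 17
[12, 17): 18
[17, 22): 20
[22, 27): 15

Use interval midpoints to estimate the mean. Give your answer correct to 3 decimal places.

Midpoints: 4.5, 9.5, 14.5, 19.5, 24.5
Σfm = 12×4.5 + 17×9.5 + 18×14.5 + 20×19.5 + 15×24.5 = 1234
n = Σf = 82
Mean = 1234 / 82 = 15.0488

15.049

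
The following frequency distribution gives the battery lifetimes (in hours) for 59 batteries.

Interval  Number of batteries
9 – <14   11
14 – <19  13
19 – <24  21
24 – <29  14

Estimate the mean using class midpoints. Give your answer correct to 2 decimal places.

Midpoints: 11.5, 16.5, 21.5, 26.5
Σfm = 11×11.5 + 13×16.5 + 21×21.5 + 14×26.5 = 1163.5
n = Σf = 59
Mean = 1163.5 / 59 = 19.7203

19.72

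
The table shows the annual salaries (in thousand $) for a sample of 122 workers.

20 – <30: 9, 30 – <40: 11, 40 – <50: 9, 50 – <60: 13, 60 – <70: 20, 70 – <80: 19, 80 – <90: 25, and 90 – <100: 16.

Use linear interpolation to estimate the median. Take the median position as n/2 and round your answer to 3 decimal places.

69.500

Cumulative frequencies: 9, 20, 29, 42, 62, 81, 106, 122
n = 122; position = n/2 = 61.
This falls in the class 60 – <70: L = 60, F = 42, f = 20, h = 10.
Median ≈ 60 + ((61 − 42) / 20) × 10 = 69.5000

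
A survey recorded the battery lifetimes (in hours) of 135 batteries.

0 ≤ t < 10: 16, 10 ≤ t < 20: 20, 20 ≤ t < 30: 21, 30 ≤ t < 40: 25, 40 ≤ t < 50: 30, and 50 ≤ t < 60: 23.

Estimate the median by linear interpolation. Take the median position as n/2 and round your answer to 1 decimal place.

Cumulative frequencies: 16, 36, 57, 82, 112, 135
n = 135; position = n/2 = 67.5.
This falls in the class 30 ≤ t < 40: L = 30, F = 57, f = 25, h = 10.
Median ≈ 30 + ((67.5 − 57) / 25) × 10 = 34.2000

34.2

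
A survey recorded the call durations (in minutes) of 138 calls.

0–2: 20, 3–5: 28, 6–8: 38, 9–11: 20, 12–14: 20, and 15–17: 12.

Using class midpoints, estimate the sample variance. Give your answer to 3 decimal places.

Midpoints: 1, 4, 7, 10, 13, 16
n = 138, Σfm = 1050, mean = 7.6087
Σfm² = 10782
Σf(m − x̄)² = Σfm² − (Σfm)²/n = 10782 − 1050²/138 = 2792.8696
Sample variance = 2792.8696 / 137 = 20.3859

20.386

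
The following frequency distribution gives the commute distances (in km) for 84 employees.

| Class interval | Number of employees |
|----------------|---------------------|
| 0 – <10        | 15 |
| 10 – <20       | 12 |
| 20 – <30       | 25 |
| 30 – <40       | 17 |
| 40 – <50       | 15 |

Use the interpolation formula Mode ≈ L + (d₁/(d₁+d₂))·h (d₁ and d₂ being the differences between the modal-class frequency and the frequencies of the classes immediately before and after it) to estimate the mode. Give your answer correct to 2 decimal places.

26.19

Modal class: 20 – <30 (highest frequency 25).
d₁ = 25 − 12 = 13, d₂ = 25 − 17 = 8
Mode ≈ 20 + (13/(13+8)) × 10 = 20 + 6.1905 = 26.1905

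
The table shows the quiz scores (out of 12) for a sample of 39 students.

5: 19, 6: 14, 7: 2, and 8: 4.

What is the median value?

Cumulative frequencies: 19, 33, 35, 39
n = 39, so the median is the value in position (n+1)/2 = 20.
Position 20 falls at value 6.

6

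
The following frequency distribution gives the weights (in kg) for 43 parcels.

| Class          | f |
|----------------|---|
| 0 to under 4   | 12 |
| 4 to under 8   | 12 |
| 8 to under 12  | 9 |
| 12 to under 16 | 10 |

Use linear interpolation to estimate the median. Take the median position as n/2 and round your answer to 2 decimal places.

Cumulative frequencies: 12, 24, 33, 43
n = 43; position = n/2 = 21.5.
This falls in the class 4 to under 8: L = 4, F = 12, f = 12, h = 4.
Median ≈ 4 + ((21.5 − 12) / 12) × 4 = 7.1667

7.17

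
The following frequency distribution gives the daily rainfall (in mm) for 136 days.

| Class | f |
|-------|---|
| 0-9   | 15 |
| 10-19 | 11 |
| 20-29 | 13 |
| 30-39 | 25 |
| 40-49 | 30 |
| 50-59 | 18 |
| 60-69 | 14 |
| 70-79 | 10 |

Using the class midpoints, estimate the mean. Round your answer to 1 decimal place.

39.5

Midpoints: 4.5, 14.5, 24.5, 34.5, 44.5, 54.5, 64.5, 74.5
Σfm = 15×4.5 + 11×14.5 + 13×24.5 + 25×34.5 + 30×44.5 + 18×54.5 + 14×64.5 + 10×74.5 = 5372
n = Σf = 136
Mean = 5372 / 136 = 39.5000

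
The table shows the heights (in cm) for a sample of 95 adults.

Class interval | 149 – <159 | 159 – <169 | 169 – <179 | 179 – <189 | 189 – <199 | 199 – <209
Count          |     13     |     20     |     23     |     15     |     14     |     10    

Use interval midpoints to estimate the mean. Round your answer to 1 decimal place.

Midpoints: 154, 164, 174, 184, 194, 204
Σfm = 13×154 + 20×164 + 23×174 + 15×184 + 14×194 + 10×204 = 16800
n = Σf = 95
Mean = 16800 / 95 = 176.8421

176.8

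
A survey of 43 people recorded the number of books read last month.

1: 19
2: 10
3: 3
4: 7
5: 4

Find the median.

Cumulative frequencies: 19, 29, 32, 39, 43
n = 43, so the median is the value in position (n+1)/2 = 22.
Position 22 falls at value 2.

2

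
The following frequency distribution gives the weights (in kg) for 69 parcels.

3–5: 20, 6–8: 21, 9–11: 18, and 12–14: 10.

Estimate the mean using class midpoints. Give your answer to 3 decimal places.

Midpoints: 4, 7, 10, 13
Σfm = 20×4 + 21×7 + 18×10 + 10×13 = 537
n = Σf = 69
Mean = 537 / 69 = 7.7826

7.783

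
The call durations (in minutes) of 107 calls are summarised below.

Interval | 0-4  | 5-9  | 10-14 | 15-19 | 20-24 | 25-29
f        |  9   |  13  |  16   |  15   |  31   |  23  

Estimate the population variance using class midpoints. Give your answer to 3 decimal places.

63.412

Midpoints: 2, 7, 12, 17, 22, 27
n = 107, Σfm = 1859, mean = 17.3738
Σfm² = 39083
Σf(m − x̄)² = Σfm² − (Σfm)²/n = 39083 − 1859²/107 = 6785.0467
Population variance = 6785.0467 / 107 = 63.4117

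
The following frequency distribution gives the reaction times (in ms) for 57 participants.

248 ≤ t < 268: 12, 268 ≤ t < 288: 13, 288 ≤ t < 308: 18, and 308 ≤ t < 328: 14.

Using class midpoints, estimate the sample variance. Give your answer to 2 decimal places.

469.42

Midpoints: 258, 278, 298, 318
n = 57, Σfm = 16526, mean = 289.9298
Σfm² = 4817668
Σf(m − x̄)² = Σfm² − (Σfm)²/n = 4817668 − 16526²/57 = 26287.7193
Sample variance = 26287.7193 / 56 = 469.4236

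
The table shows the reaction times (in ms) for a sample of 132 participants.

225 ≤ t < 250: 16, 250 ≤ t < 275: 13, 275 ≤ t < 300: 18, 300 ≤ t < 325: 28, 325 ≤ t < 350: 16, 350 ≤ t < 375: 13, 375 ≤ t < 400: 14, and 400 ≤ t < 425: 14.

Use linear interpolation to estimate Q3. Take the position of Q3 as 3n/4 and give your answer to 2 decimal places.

365.38

Cumulative frequencies: 16, 29, 47, 75, 91, 104, 118, 132
n = 132; position = 3n/4 = 99.
This falls in the class 350 ≤ t < 375: L = 350, F = 91, f = 13, h = 25.
Upper quartile ≈ 350 + ((99 − 91) / 13) × 25 = 365.3846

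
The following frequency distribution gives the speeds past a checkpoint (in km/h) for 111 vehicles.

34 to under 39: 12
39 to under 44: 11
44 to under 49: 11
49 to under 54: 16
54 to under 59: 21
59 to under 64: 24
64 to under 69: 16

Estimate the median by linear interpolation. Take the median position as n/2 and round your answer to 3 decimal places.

55.310

Cumulative frequencies: 12, 23, 34, 50, 71, 95, 111
n = 111; position = n/2 = 55.5.
This falls in the class 54 to under 59: L = 54, F = 50, f = 21, h = 5.
Median ≈ 54 + ((55.5 − 50) / 21) × 5 = 55.3095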